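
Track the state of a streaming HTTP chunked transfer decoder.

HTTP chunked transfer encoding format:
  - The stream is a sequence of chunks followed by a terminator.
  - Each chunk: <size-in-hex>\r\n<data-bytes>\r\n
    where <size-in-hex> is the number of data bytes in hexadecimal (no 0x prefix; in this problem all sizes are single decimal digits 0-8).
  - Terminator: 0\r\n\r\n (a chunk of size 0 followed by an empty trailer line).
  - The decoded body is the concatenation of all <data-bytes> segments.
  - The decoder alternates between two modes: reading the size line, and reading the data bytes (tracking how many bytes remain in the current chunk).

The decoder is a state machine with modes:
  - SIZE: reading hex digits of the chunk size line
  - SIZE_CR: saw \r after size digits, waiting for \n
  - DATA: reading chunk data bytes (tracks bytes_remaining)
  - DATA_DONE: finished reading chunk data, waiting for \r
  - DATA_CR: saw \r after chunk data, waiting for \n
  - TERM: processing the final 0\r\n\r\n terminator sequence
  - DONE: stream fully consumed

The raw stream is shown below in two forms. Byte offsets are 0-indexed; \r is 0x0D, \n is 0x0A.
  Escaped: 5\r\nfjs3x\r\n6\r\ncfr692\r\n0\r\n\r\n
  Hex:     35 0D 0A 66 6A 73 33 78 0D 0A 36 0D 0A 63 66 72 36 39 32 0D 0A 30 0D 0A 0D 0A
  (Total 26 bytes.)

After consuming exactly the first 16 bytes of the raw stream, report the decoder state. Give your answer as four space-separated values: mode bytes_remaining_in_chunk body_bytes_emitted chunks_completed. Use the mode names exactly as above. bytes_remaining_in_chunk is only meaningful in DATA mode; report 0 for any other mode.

Byte 0 = '5': mode=SIZE remaining=0 emitted=0 chunks_done=0
Byte 1 = 0x0D: mode=SIZE_CR remaining=0 emitted=0 chunks_done=0
Byte 2 = 0x0A: mode=DATA remaining=5 emitted=0 chunks_done=0
Byte 3 = 'f': mode=DATA remaining=4 emitted=1 chunks_done=0
Byte 4 = 'j': mode=DATA remaining=3 emitted=2 chunks_done=0
Byte 5 = 's': mode=DATA remaining=2 emitted=3 chunks_done=0
Byte 6 = '3': mode=DATA remaining=1 emitted=4 chunks_done=0
Byte 7 = 'x': mode=DATA_DONE remaining=0 emitted=5 chunks_done=0
Byte 8 = 0x0D: mode=DATA_CR remaining=0 emitted=5 chunks_done=0
Byte 9 = 0x0A: mode=SIZE remaining=0 emitted=5 chunks_done=1
Byte 10 = '6': mode=SIZE remaining=0 emitted=5 chunks_done=1
Byte 11 = 0x0D: mode=SIZE_CR remaining=0 emitted=5 chunks_done=1
Byte 12 = 0x0A: mode=DATA remaining=6 emitted=5 chunks_done=1
Byte 13 = 'c': mode=DATA remaining=5 emitted=6 chunks_done=1
Byte 14 = 'f': mode=DATA remaining=4 emitted=7 chunks_done=1
Byte 15 = 'r': mode=DATA remaining=3 emitted=8 chunks_done=1

Answer: DATA 3 8 1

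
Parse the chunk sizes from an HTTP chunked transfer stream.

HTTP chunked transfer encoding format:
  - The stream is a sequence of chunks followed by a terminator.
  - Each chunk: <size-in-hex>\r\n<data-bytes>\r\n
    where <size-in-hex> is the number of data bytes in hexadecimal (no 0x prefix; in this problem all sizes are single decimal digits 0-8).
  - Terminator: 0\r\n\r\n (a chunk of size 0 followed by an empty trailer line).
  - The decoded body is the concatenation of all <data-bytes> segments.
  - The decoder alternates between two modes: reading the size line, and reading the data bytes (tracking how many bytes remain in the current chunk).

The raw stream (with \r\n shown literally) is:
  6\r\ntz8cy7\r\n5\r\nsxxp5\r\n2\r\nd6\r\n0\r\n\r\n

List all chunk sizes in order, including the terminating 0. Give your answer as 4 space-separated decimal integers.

Chunk 1: stream[0..1]='6' size=0x6=6, data at stream[3..9]='tz8cy7' -> body[0..6], body so far='tz8cy7'
Chunk 2: stream[11..12]='5' size=0x5=5, data at stream[14..19]='sxxp5' -> body[6..11], body so far='tz8cy7sxxp5'
Chunk 3: stream[21..22]='2' size=0x2=2, data at stream[24..26]='d6' -> body[11..13], body so far='tz8cy7sxxp5d6'
Chunk 4: stream[28..29]='0' size=0 (terminator). Final body='tz8cy7sxxp5d6' (13 bytes)

Answer: 6 5 2 0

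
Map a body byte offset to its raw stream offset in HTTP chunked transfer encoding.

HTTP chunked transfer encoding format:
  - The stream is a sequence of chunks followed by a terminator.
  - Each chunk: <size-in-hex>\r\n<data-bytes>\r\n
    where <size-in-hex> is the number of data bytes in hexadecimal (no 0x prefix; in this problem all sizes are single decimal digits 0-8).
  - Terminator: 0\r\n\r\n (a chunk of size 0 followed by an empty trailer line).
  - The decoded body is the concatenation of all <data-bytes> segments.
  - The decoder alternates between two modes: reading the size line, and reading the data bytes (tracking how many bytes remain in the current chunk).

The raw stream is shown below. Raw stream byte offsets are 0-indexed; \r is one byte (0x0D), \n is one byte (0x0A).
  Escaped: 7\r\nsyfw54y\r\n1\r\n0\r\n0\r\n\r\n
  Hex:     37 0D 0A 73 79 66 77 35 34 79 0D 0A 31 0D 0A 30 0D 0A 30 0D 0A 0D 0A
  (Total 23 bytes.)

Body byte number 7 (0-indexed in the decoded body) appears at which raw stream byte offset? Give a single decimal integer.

Chunk 1: stream[0..1]='7' size=0x7=7, data at stream[3..10]='syfw54y' -> body[0..7], body so far='syfw54y'
Chunk 2: stream[12..13]='1' size=0x1=1, data at stream[15..16]='0' -> body[7..8], body so far='syfw54y0'
Chunk 3: stream[18..19]='0' size=0 (terminator). Final body='syfw54y0' (8 bytes)
Body byte 7 at stream offset 15

Answer: 15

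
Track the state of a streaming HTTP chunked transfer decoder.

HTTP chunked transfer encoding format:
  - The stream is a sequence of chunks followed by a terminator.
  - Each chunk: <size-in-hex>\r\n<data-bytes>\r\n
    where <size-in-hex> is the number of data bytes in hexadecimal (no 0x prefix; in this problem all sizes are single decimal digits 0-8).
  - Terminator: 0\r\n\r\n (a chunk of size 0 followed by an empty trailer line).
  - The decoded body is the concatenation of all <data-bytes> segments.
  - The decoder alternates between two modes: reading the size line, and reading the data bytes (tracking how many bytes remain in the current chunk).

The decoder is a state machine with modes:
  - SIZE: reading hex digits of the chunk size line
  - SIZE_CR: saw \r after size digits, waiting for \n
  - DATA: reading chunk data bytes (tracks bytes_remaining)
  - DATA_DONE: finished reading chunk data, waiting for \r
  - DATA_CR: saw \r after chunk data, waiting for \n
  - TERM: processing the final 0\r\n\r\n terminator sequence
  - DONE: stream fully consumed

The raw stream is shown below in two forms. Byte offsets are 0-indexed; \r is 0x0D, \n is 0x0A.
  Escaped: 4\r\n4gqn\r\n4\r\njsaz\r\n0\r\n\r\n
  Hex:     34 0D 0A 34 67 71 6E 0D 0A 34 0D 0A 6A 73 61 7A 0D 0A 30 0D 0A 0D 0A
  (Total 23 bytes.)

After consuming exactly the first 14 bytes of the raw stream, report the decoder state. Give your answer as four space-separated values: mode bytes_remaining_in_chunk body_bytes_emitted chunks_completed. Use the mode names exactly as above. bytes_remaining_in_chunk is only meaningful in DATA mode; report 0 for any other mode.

Answer: DATA 2 6 1

Derivation:
Byte 0 = '4': mode=SIZE remaining=0 emitted=0 chunks_done=0
Byte 1 = 0x0D: mode=SIZE_CR remaining=0 emitted=0 chunks_done=0
Byte 2 = 0x0A: mode=DATA remaining=4 emitted=0 chunks_done=0
Byte 3 = '4': mode=DATA remaining=3 emitted=1 chunks_done=0
Byte 4 = 'g': mode=DATA remaining=2 emitted=2 chunks_done=0
Byte 5 = 'q': mode=DATA remaining=1 emitted=3 chunks_done=0
Byte 6 = 'n': mode=DATA_DONE remaining=0 emitted=4 chunks_done=0
Byte 7 = 0x0D: mode=DATA_CR remaining=0 emitted=4 chunks_done=0
Byte 8 = 0x0A: mode=SIZE remaining=0 emitted=4 chunks_done=1
Byte 9 = '4': mode=SIZE remaining=0 emitted=4 chunks_done=1
Byte 10 = 0x0D: mode=SIZE_CR remaining=0 emitted=4 chunks_done=1
Byte 11 = 0x0A: mode=DATA remaining=4 emitted=4 chunks_done=1
Byte 12 = 'j': mode=DATA remaining=3 emitted=5 chunks_done=1
Byte 13 = 's': mode=DATA remaining=2 emitted=6 chunks_done=1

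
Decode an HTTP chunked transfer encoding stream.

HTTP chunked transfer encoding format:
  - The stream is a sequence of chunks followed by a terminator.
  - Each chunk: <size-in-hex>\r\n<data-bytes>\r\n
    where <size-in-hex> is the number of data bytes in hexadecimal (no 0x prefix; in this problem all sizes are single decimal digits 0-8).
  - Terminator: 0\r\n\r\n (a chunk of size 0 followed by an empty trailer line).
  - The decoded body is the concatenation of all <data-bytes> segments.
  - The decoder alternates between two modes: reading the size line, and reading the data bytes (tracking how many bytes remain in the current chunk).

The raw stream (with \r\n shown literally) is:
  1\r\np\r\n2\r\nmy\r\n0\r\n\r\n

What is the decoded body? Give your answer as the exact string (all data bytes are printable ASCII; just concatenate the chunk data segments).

Answer: pmy

Derivation:
Chunk 1: stream[0..1]='1' size=0x1=1, data at stream[3..4]='p' -> body[0..1], body so far='p'
Chunk 2: stream[6..7]='2' size=0x2=2, data at stream[9..11]='my' -> body[1..3], body so far='pmy'
Chunk 3: stream[13..14]='0' size=0 (terminator). Final body='pmy' (3 bytes)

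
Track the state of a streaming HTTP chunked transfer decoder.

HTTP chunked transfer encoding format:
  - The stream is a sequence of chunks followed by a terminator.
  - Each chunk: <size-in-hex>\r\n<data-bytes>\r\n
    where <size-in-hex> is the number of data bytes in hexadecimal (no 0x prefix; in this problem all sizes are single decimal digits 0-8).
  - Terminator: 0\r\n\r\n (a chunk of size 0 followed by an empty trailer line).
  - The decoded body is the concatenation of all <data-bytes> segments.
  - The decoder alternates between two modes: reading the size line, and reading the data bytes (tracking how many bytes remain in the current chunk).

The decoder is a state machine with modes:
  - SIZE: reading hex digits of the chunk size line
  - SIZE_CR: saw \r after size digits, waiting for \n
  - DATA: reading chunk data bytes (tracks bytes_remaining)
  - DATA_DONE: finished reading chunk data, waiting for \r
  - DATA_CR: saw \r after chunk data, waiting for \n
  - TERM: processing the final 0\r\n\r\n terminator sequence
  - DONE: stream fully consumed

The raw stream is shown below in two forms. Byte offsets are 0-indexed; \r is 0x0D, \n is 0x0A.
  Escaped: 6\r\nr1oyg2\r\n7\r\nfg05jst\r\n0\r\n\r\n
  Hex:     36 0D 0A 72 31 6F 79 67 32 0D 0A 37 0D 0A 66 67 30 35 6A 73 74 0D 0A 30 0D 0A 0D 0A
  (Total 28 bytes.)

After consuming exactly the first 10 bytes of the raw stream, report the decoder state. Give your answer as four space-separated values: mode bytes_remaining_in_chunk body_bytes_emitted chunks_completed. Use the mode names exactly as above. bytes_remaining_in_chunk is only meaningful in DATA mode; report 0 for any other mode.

Answer: DATA_CR 0 6 0

Derivation:
Byte 0 = '6': mode=SIZE remaining=0 emitted=0 chunks_done=0
Byte 1 = 0x0D: mode=SIZE_CR remaining=0 emitted=0 chunks_done=0
Byte 2 = 0x0A: mode=DATA remaining=6 emitted=0 chunks_done=0
Byte 3 = 'r': mode=DATA remaining=5 emitted=1 chunks_done=0
Byte 4 = '1': mode=DATA remaining=4 emitted=2 chunks_done=0
Byte 5 = 'o': mode=DATA remaining=3 emitted=3 chunks_done=0
Byte 6 = 'y': mode=DATA remaining=2 emitted=4 chunks_done=0
Byte 7 = 'g': mode=DATA remaining=1 emitted=5 chunks_done=0
Byte 8 = '2': mode=DATA_DONE remaining=0 emitted=6 chunks_done=0
Byte 9 = 0x0D: mode=DATA_CR remaining=0 emitted=6 chunks_done=0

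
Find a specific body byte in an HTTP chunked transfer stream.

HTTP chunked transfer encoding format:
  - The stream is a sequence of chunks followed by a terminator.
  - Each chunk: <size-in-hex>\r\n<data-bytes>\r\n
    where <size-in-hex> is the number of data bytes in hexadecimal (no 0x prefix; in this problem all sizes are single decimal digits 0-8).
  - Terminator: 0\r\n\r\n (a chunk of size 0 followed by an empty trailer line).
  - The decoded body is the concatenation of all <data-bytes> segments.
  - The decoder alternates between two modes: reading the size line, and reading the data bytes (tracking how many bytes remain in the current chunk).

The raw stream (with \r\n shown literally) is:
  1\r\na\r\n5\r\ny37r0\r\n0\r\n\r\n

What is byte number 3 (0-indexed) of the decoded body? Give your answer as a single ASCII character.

Chunk 1: stream[0..1]='1' size=0x1=1, data at stream[3..4]='a' -> body[0..1], body so far='a'
Chunk 2: stream[6..7]='5' size=0x5=5, data at stream[9..14]='y37r0' -> body[1..6], body so far='ay37r0'
Chunk 3: stream[16..17]='0' size=0 (terminator). Final body='ay37r0' (6 bytes)
Body byte 3 = '7'

Answer: 7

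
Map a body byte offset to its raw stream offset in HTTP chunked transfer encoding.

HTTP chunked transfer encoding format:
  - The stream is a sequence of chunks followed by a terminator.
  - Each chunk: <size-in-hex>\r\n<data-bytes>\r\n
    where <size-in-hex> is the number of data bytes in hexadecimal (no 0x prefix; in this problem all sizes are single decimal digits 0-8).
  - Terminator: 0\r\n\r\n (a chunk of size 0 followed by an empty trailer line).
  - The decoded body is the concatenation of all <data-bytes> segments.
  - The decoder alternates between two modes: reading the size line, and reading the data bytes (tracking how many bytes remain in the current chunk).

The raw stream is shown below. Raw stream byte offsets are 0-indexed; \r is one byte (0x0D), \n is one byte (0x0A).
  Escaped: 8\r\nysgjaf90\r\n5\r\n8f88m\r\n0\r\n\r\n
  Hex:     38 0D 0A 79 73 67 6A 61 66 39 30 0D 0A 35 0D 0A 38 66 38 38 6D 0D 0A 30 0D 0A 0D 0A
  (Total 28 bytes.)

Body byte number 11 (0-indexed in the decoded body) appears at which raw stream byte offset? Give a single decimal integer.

Answer: 19

Derivation:
Chunk 1: stream[0..1]='8' size=0x8=8, data at stream[3..11]='ysgjaf90' -> body[0..8], body so far='ysgjaf90'
Chunk 2: stream[13..14]='5' size=0x5=5, data at stream[16..21]='8f88m' -> body[8..13], body so far='ysgjaf908f88m'
Chunk 3: stream[23..24]='0' size=0 (terminator). Final body='ysgjaf908f88m' (13 bytes)
Body byte 11 at stream offset 19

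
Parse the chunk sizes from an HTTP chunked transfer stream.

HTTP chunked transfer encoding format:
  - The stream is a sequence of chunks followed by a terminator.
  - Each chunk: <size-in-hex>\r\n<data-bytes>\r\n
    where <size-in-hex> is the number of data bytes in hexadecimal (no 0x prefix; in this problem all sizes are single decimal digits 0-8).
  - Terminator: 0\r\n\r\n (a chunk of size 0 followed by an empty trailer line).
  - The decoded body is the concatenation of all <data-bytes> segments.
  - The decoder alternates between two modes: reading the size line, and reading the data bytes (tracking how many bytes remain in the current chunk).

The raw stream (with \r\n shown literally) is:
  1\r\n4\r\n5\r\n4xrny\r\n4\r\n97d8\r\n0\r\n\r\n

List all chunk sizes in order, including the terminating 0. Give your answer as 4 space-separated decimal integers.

Chunk 1: stream[0..1]='1' size=0x1=1, data at stream[3..4]='4' -> body[0..1], body so far='4'
Chunk 2: stream[6..7]='5' size=0x5=5, data at stream[9..14]='4xrny' -> body[1..6], body so far='44xrny'
Chunk 3: stream[16..17]='4' size=0x4=4, data at stream[19..23]='97d8' -> body[6..10], body so far='44xrny97d8'
Chunk 4: stream[25..26]='0' size=0 (terminator). Final body='44xrny97d8' (10 bytes)

Answer: 1 5 4 0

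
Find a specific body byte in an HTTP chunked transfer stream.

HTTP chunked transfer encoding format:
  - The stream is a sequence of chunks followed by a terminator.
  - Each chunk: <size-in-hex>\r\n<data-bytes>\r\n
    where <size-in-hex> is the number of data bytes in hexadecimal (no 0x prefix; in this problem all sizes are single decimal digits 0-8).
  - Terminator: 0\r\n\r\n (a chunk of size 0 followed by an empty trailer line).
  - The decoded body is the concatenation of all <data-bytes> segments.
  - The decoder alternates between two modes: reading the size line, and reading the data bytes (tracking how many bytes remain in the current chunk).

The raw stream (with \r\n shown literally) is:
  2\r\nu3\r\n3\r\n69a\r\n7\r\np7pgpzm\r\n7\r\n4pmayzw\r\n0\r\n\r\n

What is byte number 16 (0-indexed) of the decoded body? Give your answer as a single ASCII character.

Answer: y

Derivation:
Chunk 1: stream[0..1]='2' size=0x2=2, data at stream[3..5]='u3' -> body[0..2], body so far='u3'
Chunk 2: stream[7..8]='3' size=0x3=3, data at stream[10..13]='69a' -> body[2..5], body so far='u369a'
Chunk 3: stream[15..16]='7' size=0x7=7, data at stream[18..25]='p7pgpzm' -> body[5..12], body so far='u369ap7pgpzm'
Chunk 4: stream[27..28]='7' size=0x7=7, data at stream[30..37]='4pmayzw' -> body[12..19], body so far='u369ap7pgpzm4pmayzw'
Chunk 5: stream[39..40]='0' size=0 (terminator). Final body='u369ap7pgpzm4pmayzw' (19 bytes)
Body byte 16 = 'y'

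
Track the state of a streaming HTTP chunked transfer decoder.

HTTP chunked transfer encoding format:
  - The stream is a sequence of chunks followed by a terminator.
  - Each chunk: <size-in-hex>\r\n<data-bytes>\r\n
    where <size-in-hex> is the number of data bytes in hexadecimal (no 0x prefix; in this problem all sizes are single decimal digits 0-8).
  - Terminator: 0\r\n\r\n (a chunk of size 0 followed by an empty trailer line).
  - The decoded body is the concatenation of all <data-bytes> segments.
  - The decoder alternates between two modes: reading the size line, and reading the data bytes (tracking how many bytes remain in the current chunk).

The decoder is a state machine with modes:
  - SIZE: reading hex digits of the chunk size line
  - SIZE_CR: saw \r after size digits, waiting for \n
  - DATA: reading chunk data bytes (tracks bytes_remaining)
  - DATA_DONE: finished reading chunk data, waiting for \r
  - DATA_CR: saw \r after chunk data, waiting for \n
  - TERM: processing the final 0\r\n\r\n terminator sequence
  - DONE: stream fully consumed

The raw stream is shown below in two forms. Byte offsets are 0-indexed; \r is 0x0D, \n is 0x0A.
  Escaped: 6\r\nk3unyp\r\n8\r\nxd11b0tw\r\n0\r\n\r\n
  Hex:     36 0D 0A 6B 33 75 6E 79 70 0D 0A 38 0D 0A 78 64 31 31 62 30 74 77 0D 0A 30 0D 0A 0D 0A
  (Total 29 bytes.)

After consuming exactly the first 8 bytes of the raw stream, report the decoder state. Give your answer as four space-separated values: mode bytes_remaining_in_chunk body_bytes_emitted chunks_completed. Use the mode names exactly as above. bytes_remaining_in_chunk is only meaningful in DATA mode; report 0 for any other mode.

Answer: DATA 1 5 0

Derivation:
Byte 0 = '6': mode=SIZE remaining=0 emitted=0 chunks_done=0
Byte 1 = 0x0D: mode=SIZE_CR remaining=0 emitted=0 chunks_done=0
Byte 2 = 0x0A: mode=DATA remaining=6 emitted=0 chunks_done=0
Byte 3 = 'k': mode=DATA remaining=5 emitted=1 chunks_done=0
Byte 4 = '3': mode=DATA remaining=4 emitted=2 chunks_done=0
Byte 5 = 'u': mode=DATA remaining=3 emitted=3 chunks_done=0
Byte 6 = 'n': mode=DATA remaining=2 emitted=4 chunks_done=0
Byte 7 = 'y': mode=DATA remaining=1 emitted=5 chunks_done=0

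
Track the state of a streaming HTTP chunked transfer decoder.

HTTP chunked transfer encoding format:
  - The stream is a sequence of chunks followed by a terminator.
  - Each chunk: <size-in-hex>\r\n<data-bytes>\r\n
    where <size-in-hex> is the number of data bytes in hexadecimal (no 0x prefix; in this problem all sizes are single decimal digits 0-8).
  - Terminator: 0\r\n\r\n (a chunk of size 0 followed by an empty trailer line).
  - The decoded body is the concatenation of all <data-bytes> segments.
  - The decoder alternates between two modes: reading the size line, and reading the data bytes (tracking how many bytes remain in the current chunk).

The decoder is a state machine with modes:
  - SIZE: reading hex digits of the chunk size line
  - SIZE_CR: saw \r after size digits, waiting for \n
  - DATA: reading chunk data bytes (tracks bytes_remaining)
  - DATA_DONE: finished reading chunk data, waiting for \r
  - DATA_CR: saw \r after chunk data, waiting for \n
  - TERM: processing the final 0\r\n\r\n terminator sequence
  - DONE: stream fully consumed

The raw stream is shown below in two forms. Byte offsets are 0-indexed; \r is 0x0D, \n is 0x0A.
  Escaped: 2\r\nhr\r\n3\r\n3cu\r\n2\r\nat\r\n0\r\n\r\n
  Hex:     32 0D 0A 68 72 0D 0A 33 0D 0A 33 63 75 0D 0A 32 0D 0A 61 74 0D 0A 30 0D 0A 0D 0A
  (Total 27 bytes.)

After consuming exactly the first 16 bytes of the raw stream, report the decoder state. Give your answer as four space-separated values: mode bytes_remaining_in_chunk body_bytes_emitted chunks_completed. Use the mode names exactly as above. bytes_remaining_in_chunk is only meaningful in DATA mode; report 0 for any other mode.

Answer: SIZE 0 5 2

Derivation:
Byte 0 = '2': mode=SIZE remaining=0 emitted=0 chunks_done=0
Byte 1 = 0x0D: mode=SIZE_CR remaining=0 emitted=0 chunks_done=0
Byte 2 = 0x0A: mode=DATA remaining=2 emitted=0 chunks_done=0
Byte 3 = 'h': mode=DATA remaining=1 emitted=1 chunks_done=0
Byte 4 = 'r': mode=DATA_DONE remaining=0 emitted=2 chunks_done=0
Byte 5 = 0x0D: mode=DATA_CR remaining=0 emitted=2 chunks_done=0
Byte 6 = 0x0A: mode=SIZE remaining=0 emitted=2 chunks_done=1
Byte 7 = '3': mode=SIZE remaining=0 emitted=2 chunks_done=1
Byte 8 = 0x0D: mode=SIZE_CR remaining=0 emitted=2 chunks_done=1
Byte 9 = 0x0A: mode=DATA remaining=3 emitted=2 chunks_done=1
Byte 10 = '3': mode=DATA remaining=2 emitted=3 chunks_done=1
Byte 11 = 'c': mode=DATA remaining=1 emitted=4 chunks_done=1
Byte 12 = 'u': mode=DATA_DONE remaining=0 emitted=5 chunks_done=1
Byte 13 = 0x0D: mode=DATA_CR remaining=0 emitted=5 chunks_done=1
Byte 14 = 0x0A: mode=SIZE remaining=0 emitted=5 chunks_done=2
Byte 15 = '2': mode=SIZE remaining=0 emitted=5 chunks_done=2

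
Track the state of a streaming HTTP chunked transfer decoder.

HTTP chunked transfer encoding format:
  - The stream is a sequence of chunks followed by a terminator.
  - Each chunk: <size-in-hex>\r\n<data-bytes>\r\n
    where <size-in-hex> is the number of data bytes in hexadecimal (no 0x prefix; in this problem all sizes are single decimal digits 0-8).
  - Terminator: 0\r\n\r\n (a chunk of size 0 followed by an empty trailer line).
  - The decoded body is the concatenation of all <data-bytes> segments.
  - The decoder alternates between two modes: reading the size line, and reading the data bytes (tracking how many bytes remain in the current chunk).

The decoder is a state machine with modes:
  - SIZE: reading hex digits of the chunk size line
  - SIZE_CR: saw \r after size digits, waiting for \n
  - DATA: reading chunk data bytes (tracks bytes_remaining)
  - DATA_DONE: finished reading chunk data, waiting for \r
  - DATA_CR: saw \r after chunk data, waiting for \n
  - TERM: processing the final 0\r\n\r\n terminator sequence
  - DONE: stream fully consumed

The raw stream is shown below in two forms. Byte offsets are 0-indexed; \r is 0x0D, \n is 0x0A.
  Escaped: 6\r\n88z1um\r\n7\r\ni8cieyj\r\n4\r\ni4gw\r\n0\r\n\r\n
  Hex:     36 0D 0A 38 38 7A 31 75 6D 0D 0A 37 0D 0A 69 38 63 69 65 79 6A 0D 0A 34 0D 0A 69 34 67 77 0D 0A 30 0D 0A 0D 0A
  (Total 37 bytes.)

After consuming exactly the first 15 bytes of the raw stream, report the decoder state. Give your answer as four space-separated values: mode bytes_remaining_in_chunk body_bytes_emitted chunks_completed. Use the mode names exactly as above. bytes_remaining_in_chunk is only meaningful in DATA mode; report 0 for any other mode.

Byte 0 = '6': mode=SIZE remaining=0 emitted=0 chunks_done=0
Byte 1 = 0x0D: mode=SIZE_CR remaining=0 emitted=0 chunks_done=0
Byte 2 = 0x0A: mode=DATA remaining=6 emitted=0 chunks_done=0
Byte 3 = '8': mode=DATA remaining=5 emitted=1 chunks_done=0
Byte 4 = '8': mode=DATA remaining=4 emitted=2 chunks_done=0
Byte 5 = 'z': mode=DATA remaining=3 emitted=3 chunks_done=0
Byte 6 = '1': mode=DATA remaining=2 emitted=4 chunks_done=0
Byte 7 = 'u': mode=DATA remaining=1 emitted=5 chunks_done=0
Byte 8 = 'm': mode=DATA_DONE remaining=0 emitted=6 chunks_done=0
Byte 9 = 0x0D: mode=DATA_CR remaining=0 emitted=6 chunks_done=0
Byte 10 = 0x0A: mode=SIZE remaining=0 emitted=6 chunks_done=1
Byte 11 = '7': mode=SIZE remaining=0 emitted=6 chunks_done=1
Byte 12 = 0x0D: mode=SIZE_CR remaining=0 emitted=6 chunks_done=1
Byte 13 = 0x0A: mode=DATA remaining=7 emitted=6 chunks_done=1
Byte 14 = 'i': mode=DATA remaining=6 emitted=7 chunks_done=1

Answer: DATA 6 7 1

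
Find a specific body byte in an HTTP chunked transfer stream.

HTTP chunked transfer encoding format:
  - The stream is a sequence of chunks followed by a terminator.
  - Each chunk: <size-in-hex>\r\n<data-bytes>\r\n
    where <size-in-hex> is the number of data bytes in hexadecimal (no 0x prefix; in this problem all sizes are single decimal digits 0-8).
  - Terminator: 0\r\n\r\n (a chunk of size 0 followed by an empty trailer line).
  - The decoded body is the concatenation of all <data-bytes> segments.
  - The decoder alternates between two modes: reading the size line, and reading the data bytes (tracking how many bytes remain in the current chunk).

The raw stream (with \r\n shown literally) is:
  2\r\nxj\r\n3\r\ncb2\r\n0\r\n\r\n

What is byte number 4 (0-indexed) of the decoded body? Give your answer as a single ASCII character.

Chunk 1: stream[0..1]='2' size=0x2=2, data at stream[3..5]='xj' -> body[0..2], body so far='xj'
Chunk 2: stream[7..8]='3' size=0x3=3, data at stream[10..13]='cb2' -> body[2..5], body so far='xjcb2'
Chunk 3: stream[15..16]='0' size=0 (terminator). Final body='xjcb2' (5 bytes)
Body byte 4 = '2'

Answer: 2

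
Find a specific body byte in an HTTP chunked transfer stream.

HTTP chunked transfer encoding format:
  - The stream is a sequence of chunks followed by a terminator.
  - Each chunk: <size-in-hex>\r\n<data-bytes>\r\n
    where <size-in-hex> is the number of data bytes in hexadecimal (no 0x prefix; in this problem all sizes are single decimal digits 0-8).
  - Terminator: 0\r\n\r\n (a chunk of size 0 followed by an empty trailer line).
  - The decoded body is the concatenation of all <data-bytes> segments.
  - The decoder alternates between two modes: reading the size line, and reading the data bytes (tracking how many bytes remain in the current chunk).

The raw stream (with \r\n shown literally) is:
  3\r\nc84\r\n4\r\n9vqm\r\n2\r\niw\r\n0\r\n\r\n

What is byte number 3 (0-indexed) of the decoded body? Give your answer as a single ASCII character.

Chunk 1: stream[0..1]='3' size=0x3=3, data at stream[3..6]='c84' -> body[0..3], body so far='c84'
Chunk 2: stream[8..9]='4' size=0x4=4, data at stream[11..15]='9vqm' -> body[3..7], body so far='c849vqm'
Chunk 3: stream[17..18]='2' size=0x2=2, data at stream[20..22]='iw' -> body[7..9], body so far='c849vqmiw'
Chunk 4: stream[24..25]='0' size=0 (terminator). Final body='c849vqmiw' (9 bytes)
Body byte 3 = '9'

Answer: 9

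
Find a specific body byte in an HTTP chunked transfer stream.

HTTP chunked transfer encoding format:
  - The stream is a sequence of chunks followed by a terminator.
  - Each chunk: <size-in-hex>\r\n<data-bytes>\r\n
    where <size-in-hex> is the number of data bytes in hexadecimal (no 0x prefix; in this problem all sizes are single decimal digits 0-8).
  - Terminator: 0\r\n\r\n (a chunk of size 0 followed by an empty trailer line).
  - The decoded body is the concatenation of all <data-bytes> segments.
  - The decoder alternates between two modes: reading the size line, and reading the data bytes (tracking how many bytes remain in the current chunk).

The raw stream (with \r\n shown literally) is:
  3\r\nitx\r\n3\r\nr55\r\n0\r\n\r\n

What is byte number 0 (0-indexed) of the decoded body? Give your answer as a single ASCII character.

Chunk 1: stream[0..1]='3' size=0x3=3, data at stream[3..6]='itx' -> body[0..3], body so far='itx'
Chunk 2: stream[8..9]='3' size=0x3=3, data at stream[11..14]='r55' -> body[3..6], body so far='itxr55'
Chunk 3: stream[16..17]='0' size=0 (terminator). Final body='itxr55' (6 bytes)
Body byte 0 = 'i'

Answer: i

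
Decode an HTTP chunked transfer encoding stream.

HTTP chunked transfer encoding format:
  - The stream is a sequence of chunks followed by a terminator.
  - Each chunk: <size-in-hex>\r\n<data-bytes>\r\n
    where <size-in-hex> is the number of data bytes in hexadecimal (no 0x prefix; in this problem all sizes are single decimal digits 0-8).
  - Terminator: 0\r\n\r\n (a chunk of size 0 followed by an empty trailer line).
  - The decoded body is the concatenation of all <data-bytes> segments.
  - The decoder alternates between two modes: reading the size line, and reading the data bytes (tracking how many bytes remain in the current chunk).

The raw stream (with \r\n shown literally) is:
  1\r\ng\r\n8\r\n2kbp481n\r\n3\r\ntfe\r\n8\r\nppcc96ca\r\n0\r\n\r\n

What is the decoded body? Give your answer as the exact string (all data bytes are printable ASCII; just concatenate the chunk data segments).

Answer: g2kbp481ntfeppcc96ca

Derivation:
Chunk 1: stream[0..1]='1' size=0x1=1, data at stream[3..4]='g' -> body[0..1], body so far='g'
Chunk 2: stream[6..7]='8' size=0x8=8, data at stream[9..17]='2kbp481n' -> body[1..9], body so far='g2kbp481n'
Chunk 3: stream[19..20]='3' size=0x3=3, data at stream[22..25]='tfe' -> body[9..12], body so far='g2kbp481ntfe'
Chunk 4: stream[27..28]='8' size=0x8=8, data at stream[30..38]='ppcc96ca' -> body[12..20], body so far='g2kbp481ntfeppcc96ca'
Chunk 5: stream[40..41]='0' size=0 (terminator). Final body='g2kbp481ntfeppcc96ca' (20 bytes)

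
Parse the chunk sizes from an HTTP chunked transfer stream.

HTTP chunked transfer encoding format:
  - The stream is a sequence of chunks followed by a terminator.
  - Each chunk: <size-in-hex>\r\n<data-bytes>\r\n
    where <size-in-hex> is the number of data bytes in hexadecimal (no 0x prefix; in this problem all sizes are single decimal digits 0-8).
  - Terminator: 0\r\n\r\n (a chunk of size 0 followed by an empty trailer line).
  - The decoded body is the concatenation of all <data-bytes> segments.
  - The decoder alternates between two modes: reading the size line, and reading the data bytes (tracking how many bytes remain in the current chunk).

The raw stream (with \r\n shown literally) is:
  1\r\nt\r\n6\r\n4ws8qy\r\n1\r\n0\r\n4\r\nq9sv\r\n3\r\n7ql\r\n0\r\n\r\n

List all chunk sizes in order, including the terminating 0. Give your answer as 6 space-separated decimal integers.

Chunk 1: stream[0..1]='1' size=0x1=1, data at stream[3..4]='t' -> body[0..1], body so far='t'
Chunk 2: stream[6..7]='6' size=0x6=6, data at stream[9..15]='4ws8qy' -> body[1..7], body so far='t4ws8qy'
Chunk 3: stream[17..18]='1' size=0x1=1, data at stream[20..21]='0' -> body[7..8], body so far='t4ws8qy0'
Chunk 4: stream[23..24]='4' size=0x4=4, data at stream[26..30]='q9sv' -> body[8..12], body so far='t4ws8qy0q9sv'
Chunk 5: stream[32..33]='3' size=0x3=3, data at stream[35..38]='7ql' -> body[12..15], body so far='t4ws8qy0q9sv7ql'
Chunk 6: stream[40..41]='0' size=0 (terminator). Final body='t4ws8qy0q9sv7ql' (15 bytes)

Answer: 1 6 1 4 3 0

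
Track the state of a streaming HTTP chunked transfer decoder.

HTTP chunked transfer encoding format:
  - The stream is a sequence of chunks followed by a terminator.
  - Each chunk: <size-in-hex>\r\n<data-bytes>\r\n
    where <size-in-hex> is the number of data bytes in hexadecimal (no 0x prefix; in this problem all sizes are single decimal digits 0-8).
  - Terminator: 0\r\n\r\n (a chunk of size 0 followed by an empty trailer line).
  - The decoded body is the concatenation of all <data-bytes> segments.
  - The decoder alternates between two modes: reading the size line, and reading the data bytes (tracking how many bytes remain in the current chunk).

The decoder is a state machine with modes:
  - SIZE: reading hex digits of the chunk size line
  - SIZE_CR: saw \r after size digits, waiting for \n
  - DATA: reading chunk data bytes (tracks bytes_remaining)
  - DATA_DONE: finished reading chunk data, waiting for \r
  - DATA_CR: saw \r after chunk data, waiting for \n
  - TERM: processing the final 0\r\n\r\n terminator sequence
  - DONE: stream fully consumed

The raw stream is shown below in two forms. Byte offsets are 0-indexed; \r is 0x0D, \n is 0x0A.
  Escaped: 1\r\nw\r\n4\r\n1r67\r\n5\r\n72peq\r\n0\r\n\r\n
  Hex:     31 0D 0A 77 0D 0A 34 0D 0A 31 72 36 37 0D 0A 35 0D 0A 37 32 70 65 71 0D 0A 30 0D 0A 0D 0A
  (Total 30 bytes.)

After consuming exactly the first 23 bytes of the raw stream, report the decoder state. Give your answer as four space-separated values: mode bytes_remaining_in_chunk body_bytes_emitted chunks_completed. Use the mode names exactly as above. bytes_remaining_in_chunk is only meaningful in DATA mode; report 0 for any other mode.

Answer: DATA_DONE 0 10 2

Derivation:
Byte 0 = '1': mode=SIZE remaining=0 emitted=0 chunks_done=0
Byte 1 = 0x0D: mode=SIZE_CR remaining=0 emitted=0 chunks_done=0
Byte 2 = 0x0A: mode=DATA remaining=1 emitted=0 chunks_done=0
Byte 3 = 'w': mode=DATA_DONE remaining=0 emitted=1 chunks_done=0
Byte 4 = 0x0D: mode=DATA_CR remaining=0 emitted=1 chunks_done=0
Byte 5 = 0x0A: mode=SIZE remaining=0 emitted=1 chunks_done=1
Byte 6 = '4': mode=SIZE remaining=0 emitted=1 chunks_done=1
Byte 7 = 0x0D: mode=SIZE_CR remaining=0 emitted=1 chunks_done=1
Byte 8 = 0x0A: mode=DATA remaining=4 emitted=1 chunks_done=1
Byte 9 = '1': mode=DATA remaining=3 emitted=2 chunks_done=1
Byte 10 = 'r': mode=DATA remaining=2 emitted=3 chunks_done=1
Byte 11 = '6': mode=DATA remaining=1 emitted=4 chunks_done=1
Byte 12 = '7': mode=DATA_DONE remaining=0 emitted=5 chunks_done=1
Byte 13 = 0x0D: mode=DATA_CR remaining=0 emitted=5 chunks_done=1
Byte 14 = 0x0A: mode=SIZE remaining=0 emitted=5 chunks_done=2
Byte 15 = '5': mode=SIZE remaining=0 emitted=5 chunks_done=2
Byte 16 = 0x0D: mode=SIZE_CR remaining=0 emitted=5 chunks_done=2
Byte 17 = 0x0A: mode=DATA remaining=5 emitted=5 chunks_done=2
Byte 18 = '7': mode=DATA remaining=4 emitted=6 chunks_done=2
Byte 19 = '2': mode=DATA remaining=3 emitted=7 chunks_done=2
Byte 20 = 'p': mode=DATA remaining=2 emitted=8 chunks_done=2
Byte 21 = 'e': mode=DATA remaining=1 emitted=9 chunks_done=2
Byte 22 = 'q': mode=DATA_DONE remaining=0 emitted=10 chunks_done=2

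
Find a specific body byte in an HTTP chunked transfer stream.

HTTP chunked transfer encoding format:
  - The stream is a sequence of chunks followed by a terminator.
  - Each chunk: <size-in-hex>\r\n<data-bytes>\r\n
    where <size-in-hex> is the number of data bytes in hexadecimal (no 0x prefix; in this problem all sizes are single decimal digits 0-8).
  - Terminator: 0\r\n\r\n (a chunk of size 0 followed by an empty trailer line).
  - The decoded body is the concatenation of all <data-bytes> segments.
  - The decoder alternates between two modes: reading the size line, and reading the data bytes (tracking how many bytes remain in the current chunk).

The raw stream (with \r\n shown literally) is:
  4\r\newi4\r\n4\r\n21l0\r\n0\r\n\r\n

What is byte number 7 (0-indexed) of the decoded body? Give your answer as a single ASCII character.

Answer: 0

Derivation:
Chunk 1: stream[0..1]='4' size=0x4=4, data at stream[3..7]='ewi4' -> body[0..4], body so far='ewi4'
Chunk 2: stream[9..10]='4' size=0x4=4, data at stream[12..16]='21l0' -> body[4..8], body so far='ewi421l0'
Chunk 3: stream[18..19]='0' size=0 (terminator). Final body='ewi421l0' (8 bytes)
Body byte 7 = '0'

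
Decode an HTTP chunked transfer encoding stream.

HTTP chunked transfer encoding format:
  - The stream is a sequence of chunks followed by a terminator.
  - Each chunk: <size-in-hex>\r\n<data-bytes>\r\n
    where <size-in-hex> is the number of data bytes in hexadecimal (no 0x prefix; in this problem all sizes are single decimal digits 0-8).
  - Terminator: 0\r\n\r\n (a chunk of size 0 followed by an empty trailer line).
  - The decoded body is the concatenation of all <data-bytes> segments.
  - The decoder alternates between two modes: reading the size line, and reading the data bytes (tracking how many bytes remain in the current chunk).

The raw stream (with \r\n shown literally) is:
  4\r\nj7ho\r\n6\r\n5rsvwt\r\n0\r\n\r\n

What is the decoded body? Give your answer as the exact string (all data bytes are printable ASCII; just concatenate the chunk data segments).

Answer: j7ho5rsvwt

Derivation:
Chunk 1: stream[0..1]='4' size=0x4=4, data at stream[3..7]='j7ho' -> body[0..4], body so far='j7ho'
Chunk 2: stream[9..10]='6' size=0x6=6, data at stream[12..18]='5rsvwt' -> body[4..10], body so far='j7ho5rsvwt'
Chunk 3: stream[20..21]='0' size=0 (terminator). Final body='j7ho5rsvwt' (10 bytes)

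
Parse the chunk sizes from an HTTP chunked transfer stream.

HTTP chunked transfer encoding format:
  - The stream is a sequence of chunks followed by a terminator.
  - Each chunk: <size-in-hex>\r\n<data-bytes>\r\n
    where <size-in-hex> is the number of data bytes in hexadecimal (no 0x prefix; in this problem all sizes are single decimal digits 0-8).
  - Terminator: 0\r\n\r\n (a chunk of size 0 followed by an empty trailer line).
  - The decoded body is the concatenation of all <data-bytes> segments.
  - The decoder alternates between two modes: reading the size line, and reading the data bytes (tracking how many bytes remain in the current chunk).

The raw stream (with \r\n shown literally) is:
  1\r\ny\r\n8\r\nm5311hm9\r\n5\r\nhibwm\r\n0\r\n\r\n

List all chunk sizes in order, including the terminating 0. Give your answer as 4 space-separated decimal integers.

Chunk 1: stream[0..1]='1' size=0x1=1, data at stream[3..4]='y' -> body[0..1], body so far='y'
Chunk 2: stream[6..7]='8' size=0x8=8, data at stream[9..17]='m5311hm9' -> body[1..9], body so far='ym5311hm9'
Chunk 3: stream[19..20]='5' size=0x5=5, data at stream[22..27]='hibwm' -> body[9..14], body so far='ym5311hm9hibwm'
Chunk 4: stream[29..30]='0' size=0 (terminator). Final body='ym5311hm9hibwm' (14 bytes)

Answer: 1 8 5 0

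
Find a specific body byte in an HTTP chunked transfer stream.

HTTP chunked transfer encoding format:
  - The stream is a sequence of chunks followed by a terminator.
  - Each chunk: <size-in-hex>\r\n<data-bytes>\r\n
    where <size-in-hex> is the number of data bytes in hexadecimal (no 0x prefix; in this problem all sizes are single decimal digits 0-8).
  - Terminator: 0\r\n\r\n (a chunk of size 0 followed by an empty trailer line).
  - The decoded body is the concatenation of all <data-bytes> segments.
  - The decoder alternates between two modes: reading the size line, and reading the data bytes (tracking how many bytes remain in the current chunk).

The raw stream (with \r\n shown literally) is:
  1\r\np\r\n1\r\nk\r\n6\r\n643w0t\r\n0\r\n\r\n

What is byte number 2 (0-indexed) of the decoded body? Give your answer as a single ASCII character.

Answer: 6

Derivation:
Chunk 1: stream[0..1]='1' size=0x1=1, data at stream[3..4]='p' -> body[0..1], body so far='p'
Chunk 2: stream[6..7]='1' size=0x1=1, data at stream[9..10]='k' -> body[1..2], body so far='pk'
Chunk 3: stream[12..13]='6' size=0x6=6, data at stream[15..21]='643w0t' -> body[2..8], body so far='pk643w0t'
Chunk 4: stream[23..24]='0' size=0 (terminator). Final body='pk643w0t' (8 bytes)
Body byte 2 = '6'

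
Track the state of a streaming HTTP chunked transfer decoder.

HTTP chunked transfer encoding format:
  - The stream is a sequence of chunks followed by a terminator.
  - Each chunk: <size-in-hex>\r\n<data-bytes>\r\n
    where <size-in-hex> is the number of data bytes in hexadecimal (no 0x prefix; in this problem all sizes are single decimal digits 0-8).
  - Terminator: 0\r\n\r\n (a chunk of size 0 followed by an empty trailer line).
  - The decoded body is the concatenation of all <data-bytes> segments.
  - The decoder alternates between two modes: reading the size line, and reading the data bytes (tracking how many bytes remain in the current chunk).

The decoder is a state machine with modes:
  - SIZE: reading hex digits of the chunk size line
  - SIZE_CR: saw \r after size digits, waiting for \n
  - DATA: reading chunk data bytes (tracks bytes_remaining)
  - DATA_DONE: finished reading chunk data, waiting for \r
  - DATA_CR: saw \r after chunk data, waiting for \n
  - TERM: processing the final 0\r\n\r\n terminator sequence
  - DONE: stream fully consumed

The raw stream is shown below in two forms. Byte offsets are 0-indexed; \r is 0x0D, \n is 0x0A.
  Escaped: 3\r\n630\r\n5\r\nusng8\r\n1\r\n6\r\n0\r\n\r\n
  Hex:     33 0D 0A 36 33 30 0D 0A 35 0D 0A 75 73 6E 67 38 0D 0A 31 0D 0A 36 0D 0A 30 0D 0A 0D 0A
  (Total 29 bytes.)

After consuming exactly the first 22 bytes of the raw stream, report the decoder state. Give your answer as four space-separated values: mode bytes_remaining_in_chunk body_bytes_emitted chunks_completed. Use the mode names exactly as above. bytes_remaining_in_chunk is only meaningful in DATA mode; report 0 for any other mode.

Answer: DATA_DONE 0 9 2

Derivation:
Byte 0 = '3': mode=SIZE remaining=0 emitted=0 chunks_done=0
Byte 1 = 0x0D: mode=SIZE_CR remaining=0 emitted=0 chunks_done=0
Byte 2 = 0x0A: mode=DATA remaining=3 emitted=0 chunks_done=0
Byte 3 = '6': mode=DATA remaining=2 emitted=1 chunks_done=0
Byte 4 = '3': mode=DATA remaining=1 emitted=2 chunks_done=0
Byte 5 = '0': mode=DATA_DONE remaining=0 emitted=3 chunks_done=0
Byte 6 = 0x0D: mode=DATA_CR remaining=0 emitted=3 chunks_done=0
Byte 7 = 0x0A: mode=SIZE remaining=0 emitted=3 chunks_done=1
Byte 8 = '5': mode=SIZE remaining=0 emitted=3 chunks_done=1
Byte 9 = 0x0D: mode=SIZE_CR remaining=0 emitted=3 chunks_done=1
Byte 10 = 0x0A: mode=DATA remaining=5 emitted=3 chunks_done=1
Byte 11 = 'u': mode=DATA remaining=4 emitted=4 chunks_done=1
Byte 12 = 's': mode=DATA remaining=3 emitted=5 chunks_done=1
Byte 13 = 'n': mode=DATA remaining=2 emitted=6 chunks_done=1
Byte 14 = 'g': mode=DATA remaining=1 emitted=7 chunks_done=1
Byte 15 = '8': mode=DATA_DONE remaining=0 emitted=8 chunks_done=1
Byte 16 = 0x0D: mode=DATA_CR remaining=0 emitted=8 chunks_done=1
Byte 17 = 0x0A: mode=SIZE remaining=0 emitted=8 chunks_done=2
Byte 18 = '1': mode=SIZE remaining=0 emitted=8 chunks_done=2
Byte 19 = 0x0D: mode=SIZE_CR remaining=0 emitted=8 chunks_done=2
Byte 20 = 0x0A: mode=DATA remaining=1 emitted=8 chunks_done=2
Byte 21 = '6': mode=DATA_DONE remaining=0 emitted=9 chunks_done=2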